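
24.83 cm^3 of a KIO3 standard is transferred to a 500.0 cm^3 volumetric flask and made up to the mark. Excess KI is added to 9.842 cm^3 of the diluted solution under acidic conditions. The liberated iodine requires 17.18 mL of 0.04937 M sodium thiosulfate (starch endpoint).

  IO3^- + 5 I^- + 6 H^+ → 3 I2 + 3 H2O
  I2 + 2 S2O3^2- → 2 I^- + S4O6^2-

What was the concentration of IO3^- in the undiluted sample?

n(S2O3^2-) = 0.01718 × 0.04937 = 8.482 × 10^-4 mol
n(I2) = n(S2O3^2-)/2 = 4.241 × 10^-4 mol
From the 1:3 ratio, n(IO3^-) in the aliquot = 1/3 × 4.241 × 10^-4 = 1.414 × 10^-4 mol
[IO3^-]_dilute = 1.414 × 10^-4 / 0.009842 = 0.01436 mol/L
[IO3^-]_original = 0.01436 × 500.0/24.83 = 0.2892 mol/L

0.2892 M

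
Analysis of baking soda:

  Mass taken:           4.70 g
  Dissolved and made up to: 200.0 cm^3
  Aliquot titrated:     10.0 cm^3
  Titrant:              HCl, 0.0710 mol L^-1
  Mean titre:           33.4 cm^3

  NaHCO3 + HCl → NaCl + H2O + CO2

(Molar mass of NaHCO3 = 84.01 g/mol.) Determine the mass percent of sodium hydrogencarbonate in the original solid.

84.8 %

n(HCl) per titration = 0.0334 × 0.0710 = 2.37 × 10^-3 mol
n(NaHCO3) in each aliquot = 2.37 × 10^-3 mol (1:1 ratio)
n(NaHCO3) in the whole flask = 2.37 × 10^-3 × 200.0/10.0 = 0.0474 mol
mass of NaHCO3 = 0.0474 × 84.01 = 3.98 g
% NaHCO3 = 3.98 / 4.70 × 100 = 84.8 %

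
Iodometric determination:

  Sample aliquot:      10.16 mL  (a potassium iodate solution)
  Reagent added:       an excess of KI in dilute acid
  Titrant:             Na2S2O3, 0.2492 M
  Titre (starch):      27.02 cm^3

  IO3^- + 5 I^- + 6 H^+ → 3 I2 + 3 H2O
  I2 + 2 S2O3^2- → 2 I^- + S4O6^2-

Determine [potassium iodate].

0.1105 M

n(S2O3^2-) = 0.02702 × 0.2492 = 6.733 × 10^-3 mol
n(I2) = n(S2O3^2-)/2 = 3.367 × 10^-3 mol
From the 1:3 ratio, n(IO3^-) in the aliquot = 1/3 × 3.367 × 10^-3 = 1.122 × 10^-3 mol
[IO3^-] = 1.122 × 10^-3 / 0.01016 = 0.1105 mol/L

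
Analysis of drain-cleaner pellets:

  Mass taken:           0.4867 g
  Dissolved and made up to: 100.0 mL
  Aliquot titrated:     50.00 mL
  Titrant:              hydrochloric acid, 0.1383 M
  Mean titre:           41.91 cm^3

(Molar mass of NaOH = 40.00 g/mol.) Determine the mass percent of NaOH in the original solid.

NaOH + HCl → NaCl + H2O
n(HCl) per titration = 0.04191 × 0.1383 = 5.796 × 10^-3 mol
n(NaOH) in each aliquot = 5.796 × 10^-3 mol (1:1 ratio)
n(NaOH) in the whole flask = 5.796 × 10^-3 × 100.0/50.00 = 0.01159 mol
mass of NaOH = 0.01159 × 40.00 = 0.4637 g
% NaOH = 0.4637 / 0.4867 × 100 = 95.27 %

95.27 %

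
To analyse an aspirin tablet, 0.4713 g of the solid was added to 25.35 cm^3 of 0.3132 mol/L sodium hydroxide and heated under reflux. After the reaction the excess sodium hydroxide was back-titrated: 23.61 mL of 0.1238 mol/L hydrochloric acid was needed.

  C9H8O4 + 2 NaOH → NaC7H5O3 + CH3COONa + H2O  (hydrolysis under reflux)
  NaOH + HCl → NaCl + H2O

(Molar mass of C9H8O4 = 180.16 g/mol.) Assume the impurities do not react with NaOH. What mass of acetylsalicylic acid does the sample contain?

0.4519 g

n(NaOH) added = 0.02535 × 0.3132 = 7.940 × 10^-3 mol
n(HCl) used in back-titration = 0.02361 × 0.1238 = 2.923 × 10^-3 mol
n(NaOH) left over = 2.923 × 10^-3 mol (1:1 ratio)
n(NaOH) consumed by analyte = 7.940 × 10^-3 − 2.923 × 10^-3 = 5.017 × 10^-3 mol
From the 1:2 ratio, n(C9H8O4) = 1/2 × 5.017 × 10^-3 = 2.508 × 10^-3 mol
mass of C9H8O4 = 2.508 × 10^-3 × 180.16 = 0.4519 g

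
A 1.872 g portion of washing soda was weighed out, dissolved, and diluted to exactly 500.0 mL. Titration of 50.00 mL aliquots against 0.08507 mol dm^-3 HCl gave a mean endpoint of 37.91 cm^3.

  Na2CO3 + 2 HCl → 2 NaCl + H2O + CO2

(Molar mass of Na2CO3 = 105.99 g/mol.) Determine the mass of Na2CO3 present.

n(HCl) per titration = 0.03791 × 0.08507 = 3.225 × 10^-3 mol
From the 1:2 ratio, n(Na2CO3) in each aliquot = 1/2 × 3.225 × 10^-3 = 1.613 × 10^-3 mol
n(Na2CO3) in the whole flask = 1.613 × 10^-3 × 500.0/50.00 = 0.01613 mol
mass of Na2CO3 = 0.01613 × 105.99 = 1.709 g

1.709 g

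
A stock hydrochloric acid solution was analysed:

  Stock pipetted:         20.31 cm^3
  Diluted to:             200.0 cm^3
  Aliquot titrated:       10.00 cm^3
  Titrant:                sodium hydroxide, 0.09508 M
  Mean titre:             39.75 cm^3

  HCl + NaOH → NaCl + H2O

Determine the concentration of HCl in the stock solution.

n(NaOH) = 0.03975 × 0.09508 = 3.779 × 10^-3 mol
n(HCl) in the aliquot = 3.779 × 10^-3 mol (1:1 ratio)
[HCl]_dilute = 3.779 × 10^-3 / 0.01000 = 0.3779 mol/L
Dilution factor = 200.0 / 20.31 = 9.847
[HCl]_stock = 0.3779 × 9.847 = 3.722 mol/L

3.722 M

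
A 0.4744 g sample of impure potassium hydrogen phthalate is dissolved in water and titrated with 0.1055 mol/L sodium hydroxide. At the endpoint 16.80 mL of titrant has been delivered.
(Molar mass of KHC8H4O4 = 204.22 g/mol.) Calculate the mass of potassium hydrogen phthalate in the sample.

0.3620 g

KHC8H4O4 + NaOH → KNaC8H4O4 + H2O
n(NaOH) = 0.01680 L × 0.1055 mol/L = 1.772 × 10^-3 mol
n(KHC8H4O4) = 1.772 × 10^-3 mol (1:1 ratio)
mass of KHC8H4O4 = 1.772 × 10^-3 × 204.22 g/mol = 0.3620 g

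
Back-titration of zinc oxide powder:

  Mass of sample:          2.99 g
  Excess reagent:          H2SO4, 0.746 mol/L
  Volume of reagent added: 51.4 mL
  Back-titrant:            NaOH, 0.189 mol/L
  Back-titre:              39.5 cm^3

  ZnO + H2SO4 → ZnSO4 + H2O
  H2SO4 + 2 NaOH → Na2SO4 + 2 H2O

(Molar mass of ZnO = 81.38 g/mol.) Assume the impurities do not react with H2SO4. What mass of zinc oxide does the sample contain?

n(H2SO4) added = 0.0514 × 0.746 = 0.0383 mol
n(NaOH) used in back-titration = 0.0395 × 0.189 = 7.47 × 10^-3 mol
From the 1:2 ratio, n(H2SO4) left over = 1/2 × 7.47 × 10^-3 = 3.73 × 10^-3 mol
n(H2SO4) consumed by analyte = 0.0383 − 3.73 × 10^-3 = 0.0346 mol
n(ZnO) = 0.0346 mol (1:1 ratio)
mass of ZnO = 0.0346 × 81.38 = 2.82 g

2.82 g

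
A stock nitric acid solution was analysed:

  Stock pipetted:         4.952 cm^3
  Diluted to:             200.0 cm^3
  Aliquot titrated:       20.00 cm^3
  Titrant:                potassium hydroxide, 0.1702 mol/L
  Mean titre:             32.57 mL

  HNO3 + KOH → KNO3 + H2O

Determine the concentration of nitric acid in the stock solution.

n(KOH) = 0.03257 × 0.1702 = 5.543 × 10^-3 mol
n(HNO3) in the aliquot = 5.543 × 10^-3 mol (1:1 ratio)
[HNO3]_dilute = 5.543 × 10^-3 / 0.02000 = 0.2772 mol/L
Dilution factor = 200.0 / 4.952 = 40.39
[HNO3]_stock = 0.2772 × 40.39 = 11.19 mol/L

11.19 mol/L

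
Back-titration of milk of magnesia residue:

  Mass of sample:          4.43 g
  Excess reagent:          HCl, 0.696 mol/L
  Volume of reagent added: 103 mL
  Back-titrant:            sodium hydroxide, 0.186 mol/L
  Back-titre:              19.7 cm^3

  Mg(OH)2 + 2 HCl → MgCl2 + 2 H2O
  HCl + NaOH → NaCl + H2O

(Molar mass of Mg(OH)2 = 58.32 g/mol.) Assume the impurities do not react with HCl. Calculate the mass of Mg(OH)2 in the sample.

n(HCl) added = 0.103 × 0.696 = 0.0717 mol
n(NaOH) used in back-titration = 0.0197 × 0.186 = 3.66 × 10^-3 mol
n(HCl) left over = 3.66 × 10^-3 mol (1:1 ratio)
n(HCl) consumed by analyte = 0.0717 − 3.66 × 10^-3 = 0.0680 mol
From the 1:2 ratio, n(Mg(OH)2) = 1/2 × 0.0680 = 0.0340 mol
mass of Mg(OH)2 = 0.0340 × 58.32 = 1.98 g

1.98 g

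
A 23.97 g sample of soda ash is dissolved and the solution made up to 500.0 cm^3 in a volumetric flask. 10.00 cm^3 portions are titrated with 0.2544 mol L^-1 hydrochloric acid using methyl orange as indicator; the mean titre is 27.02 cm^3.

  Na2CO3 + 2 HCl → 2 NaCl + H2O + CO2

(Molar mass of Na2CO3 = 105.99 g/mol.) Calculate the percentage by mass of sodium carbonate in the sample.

75.99 %

n(HCl) per titration = 0.02702 × 0.2544 = 6.874 × 10^-3 mol
From the 1:2 ratio, n(Na2CO3) in each aliquot = 1/2 × 6.874 × 10^-3 = 3.437 × 10^-3 mol
n(Na2CO3) in the whole flask = 3.437 × 10^-3 × 500.0/10.00 = 0.1718 mol
mass of Na2CO3 = 0.1718 × 105.99 = 18.21 g
% Na2CO3 = 18.21 / 23.97 × 100 = 75.99 %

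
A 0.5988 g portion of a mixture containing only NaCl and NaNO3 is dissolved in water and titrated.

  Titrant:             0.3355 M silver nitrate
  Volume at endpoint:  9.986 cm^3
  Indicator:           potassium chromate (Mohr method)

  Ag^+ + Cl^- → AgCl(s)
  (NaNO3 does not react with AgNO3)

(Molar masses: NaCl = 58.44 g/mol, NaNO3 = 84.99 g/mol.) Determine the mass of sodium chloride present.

0.1958 g

n(AgNO3) = 0.009986 × 0.3355 = 3.350 × 10^-3 mol
Let x = n(NaCl), y = n(NaNO3).
Titrant: 1x = 3.350 × 10^-3;  mass: 58.44x + 84.99y = 0.5988
Solving, x = 3.350 × 10^-3 mol, y = 4.742 × 10^-3 mol
mass of NaCl = 3.350 × 10^-3 × 58.44 = 0.1958 g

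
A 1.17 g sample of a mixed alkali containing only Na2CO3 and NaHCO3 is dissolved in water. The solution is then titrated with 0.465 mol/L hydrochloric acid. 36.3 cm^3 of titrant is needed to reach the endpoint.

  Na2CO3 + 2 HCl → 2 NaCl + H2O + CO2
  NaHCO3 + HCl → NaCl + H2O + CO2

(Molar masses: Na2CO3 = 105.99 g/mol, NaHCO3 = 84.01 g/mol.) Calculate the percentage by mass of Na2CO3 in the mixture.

36.2 %

n(HCl) = 0.0363 × 0.465 = 0.0169 mol
Let x = n(Na2CO3), y = n(NaHCO3).
Titrant: 2x + 1y = 0.0169;  mass: 105.99x + 84.01y = 1.17
Solving, x = 4.00 × 10^-3 mol, y = 8.88 × 10^-3 mol
mass of Na2CO3 = 4.00 × 10^-3 × 105.99 = 0.424 g
% Na2CO3 = 0.424 / 1.17 × 100 = 36.2 %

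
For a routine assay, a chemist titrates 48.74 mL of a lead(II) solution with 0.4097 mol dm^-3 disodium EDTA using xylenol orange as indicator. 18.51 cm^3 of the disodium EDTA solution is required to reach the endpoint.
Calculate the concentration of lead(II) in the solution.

Pb^2+ + EDTA^4- → [Pb(EDTA)]^2-
n(EDTA) = 0.01851 L × 0.4097 mol/L = 7.584 × 10^-3 mol
n(Pb2+) = 7.584 × 10^-3 mol (1:1 mole ratio)
[Pb2+] = 7.584 × 10^-3 mol / 0.04874 L = 0.1556 mol/L

0.1556 mol/L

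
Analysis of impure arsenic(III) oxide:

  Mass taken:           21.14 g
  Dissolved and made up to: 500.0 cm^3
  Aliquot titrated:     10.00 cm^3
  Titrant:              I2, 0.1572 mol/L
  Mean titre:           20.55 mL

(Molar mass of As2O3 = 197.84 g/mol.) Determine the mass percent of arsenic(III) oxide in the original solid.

As2O3 + 2 I2 + 2 H2O → As2O5 + 4 HI
n(I2) per titration = 0.02055 × 0.1572 = 3.230 × 10^-3 mol
From the 1:2 ratio, n(As2O3) in each aliquot = 1/2 × 3.230 × 10^-3 = 1.615 × 10^-3 mol
n(As2O3) in the whole flask = 1.615 × 10^-3 × 500.0/10.00 = 0.08076 mol
mass of As2O3 = 0.08076 × 197.84 = 15.98 g
% As2O3 = 15.98 / 21.14 × 100 = 75.58 %

75.58 %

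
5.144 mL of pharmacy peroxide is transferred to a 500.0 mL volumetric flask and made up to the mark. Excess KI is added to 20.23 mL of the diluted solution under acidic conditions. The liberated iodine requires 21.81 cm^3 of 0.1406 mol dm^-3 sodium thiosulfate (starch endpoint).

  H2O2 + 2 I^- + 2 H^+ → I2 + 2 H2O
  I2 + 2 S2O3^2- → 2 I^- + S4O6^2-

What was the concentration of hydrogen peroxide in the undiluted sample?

n(S2O3^2-) = 0.02181 × 0.1406 = 3.066 × 10^-3 mol
n(I2) = n(S2O3^2-)/2 = 1.533 × 10^-3 mol
n(H2O2) in the aliquot = 1.533 × 10^-3 mol (1:1 ratio)
[H2O2]_dilute = 1.533 × 10^-3 / 0.02023 = 0.07579 mol/L
[H2O2]_original = 0.07579 × 500.0/5.144 = 7.367 mol/L

7.367 mol/L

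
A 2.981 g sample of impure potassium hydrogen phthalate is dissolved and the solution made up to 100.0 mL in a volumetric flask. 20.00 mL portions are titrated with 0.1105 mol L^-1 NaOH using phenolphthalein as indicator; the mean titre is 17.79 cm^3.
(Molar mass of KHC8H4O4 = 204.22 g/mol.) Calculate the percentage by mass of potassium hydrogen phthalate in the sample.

KHC8H4O4 + NaOH → KNaC8H4O4 + H2O
n(NaOH) per titration = 0.01779 × 0.1105 = 1.966 × 10^-3 mol
n(KHC8H4O4) in each aliquot = 1.966 × 10^-3 mol (1:1 ratio)
n(KHC8H4O4) in the whole flask = 1.966 × 10^-3 × 100.0/20.00 = 9.829 × 10^-3 mol
mass of KHC8H4O4 = 9.829 × 10^-3 × 204.22 = 2.007 g
% KHC8H4O4 = 2.007 / 2.981 × 100 = 67.34 %

67.34 %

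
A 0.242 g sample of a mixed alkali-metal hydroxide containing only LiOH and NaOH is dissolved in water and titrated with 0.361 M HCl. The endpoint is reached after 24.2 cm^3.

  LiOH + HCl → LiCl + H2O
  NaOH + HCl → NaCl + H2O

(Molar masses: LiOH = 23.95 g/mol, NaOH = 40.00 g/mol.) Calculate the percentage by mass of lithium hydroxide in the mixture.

n(HCl) = 0.0242 × 0.361 = 8.74 × 10^-3 mol
Let x = n(LiOH), y = n(NaOH).
Titrant: 1x + 1y = 8.74 × 10^-3;  mass: 23.95x + 40.00y = 0.242
Solving, x = 6.69 × 10^-3 mol, y = 2.04 × 10^-3 mol
mass of LiOH = 6.69 × 10^-3 × 23.95 = 0.160 g
% LiOH = 0.160 / 0.242 × 100 = 66.3 %

66.3 %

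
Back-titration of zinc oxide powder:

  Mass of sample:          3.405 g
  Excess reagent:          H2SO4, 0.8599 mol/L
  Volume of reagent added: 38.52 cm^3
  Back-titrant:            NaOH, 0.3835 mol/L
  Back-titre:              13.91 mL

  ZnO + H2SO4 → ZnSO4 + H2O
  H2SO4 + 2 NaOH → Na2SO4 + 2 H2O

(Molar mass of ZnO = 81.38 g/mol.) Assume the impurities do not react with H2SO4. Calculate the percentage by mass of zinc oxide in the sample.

n(H2SO4) added = 0.03852 × 0.8599 = 0.03312 mol
n(NaOH) used in back-titration = 0.01391 × 0.3835 = 5.334 × 10^-3 mol
From the 1:2 ratio, n(H2SO4) left over = 1/2 × 5.334 × 10^-3 = 2.667 × 10^-3 mol
n(H2SO4) consumed by analyte = 0.03312 − 2.667 × 10^-3 = 0.03046 mol
n(ZnO) = 0.03046 mol (1:1 ratio)
mass of ZnO = 0.03046 × 81.38 = 2.479 g
% ZnO = 2.479 / 3.405 × 100 = 72.79 %

72.79 %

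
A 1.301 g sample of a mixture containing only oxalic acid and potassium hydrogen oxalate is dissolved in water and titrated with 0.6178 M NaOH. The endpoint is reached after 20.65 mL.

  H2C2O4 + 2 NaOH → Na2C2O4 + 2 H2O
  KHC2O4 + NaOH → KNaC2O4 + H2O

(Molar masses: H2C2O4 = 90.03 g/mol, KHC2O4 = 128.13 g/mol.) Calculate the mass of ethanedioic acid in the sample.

n(NaOH) = 0.02065 × 0.6178 = 0.01276 mol
Let x = n(H2C2O4), y = n(KHC2O4).
Titrant: 2x + 1y = 0.01276;  mass: 90.03x + 128.13y = 1.301
Solving, x = 2.007 × 10^-3 mol, y = 8.744 × 10^-3 mol
mass of H2C2O4 = 2.007 × 10^-3 × 90.03 = 0.1807 g

0.1807 g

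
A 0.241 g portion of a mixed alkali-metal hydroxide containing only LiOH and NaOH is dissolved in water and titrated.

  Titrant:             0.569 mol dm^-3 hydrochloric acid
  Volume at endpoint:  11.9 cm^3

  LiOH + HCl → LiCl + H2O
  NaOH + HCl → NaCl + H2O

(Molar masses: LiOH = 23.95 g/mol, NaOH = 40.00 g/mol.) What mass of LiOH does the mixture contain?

0.0445 g

n(HCl) = 0.0119 × 0.569 = 6.77 × 10^-3 mol
Let x = n(LiOH), y = n(NaOH).
Titrant: 1x + 1y = 6.77 × 10^-3;  mass: 23.95x + 40.00y = 0.241
Solving, x = 1.86 × 10^-3 mol, y = 4.91 × 10^-3 mol
mass of LiOH = 1.86 × 10^-3 × 23.95 = 0.0445 g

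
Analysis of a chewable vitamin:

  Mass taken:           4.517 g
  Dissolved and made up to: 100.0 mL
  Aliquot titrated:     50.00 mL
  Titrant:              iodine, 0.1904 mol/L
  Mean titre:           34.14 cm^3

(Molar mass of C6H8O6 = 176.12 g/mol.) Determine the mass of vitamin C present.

2.290 g

C6H8O6 + I2 → C6H6O6 + 2 HI
n(I2) per titration = 0.03414 × 0.1904 = 6.500 × 10^-3 mol
n(C6H8O6) in each aliquot = 6.500 × 10^-3 mol (1:1 ratio)
n(C6H8O6) in the whole flask = 6.500 × 10^-3 × 100.0/50.00 = 0.01300 mol
mass of C6H8O6 = 0.01300 × 176.12 = 2.290 g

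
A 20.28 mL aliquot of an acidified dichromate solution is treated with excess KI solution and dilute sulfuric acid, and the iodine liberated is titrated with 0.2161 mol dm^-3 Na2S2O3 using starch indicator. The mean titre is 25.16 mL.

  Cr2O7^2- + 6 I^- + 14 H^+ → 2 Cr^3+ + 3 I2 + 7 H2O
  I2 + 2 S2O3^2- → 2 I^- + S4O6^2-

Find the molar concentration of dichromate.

n(S2O3^2-) = 0.02516 × 0.2161 = 5.437 × 10^-3 mol
n(I2) = n(S2O3^2-)/2 = 2.719 × 10^-3 mol
From the 1:3 ratio, n(Cr2O7^2-) in the aliquot = 1/3 × 2.719 × 10^-3 = 9.062 × 10^-4 mol
[Cr2O7^2-] = 9.062 × 10^-4 / 0.02028 = 0.04468 mol/L

0.04468 mol/L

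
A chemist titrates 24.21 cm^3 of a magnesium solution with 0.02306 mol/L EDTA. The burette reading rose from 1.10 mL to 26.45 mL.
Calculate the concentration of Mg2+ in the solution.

0.02415 mol/L

Mg^2+ + EDTA^4- → [Mg(EDTA)]^2-
n(EDTA) = 0.02535 L × 0.02306 mol/L = 5.846 × 10^-4 mol
n(Mg2+) = 5.846 × 10^-4 mol (1:1 mole ratio)
[Mg2+] = 5.846 × 10^-4 mol / 0.02421 L = 0.02415 mol/L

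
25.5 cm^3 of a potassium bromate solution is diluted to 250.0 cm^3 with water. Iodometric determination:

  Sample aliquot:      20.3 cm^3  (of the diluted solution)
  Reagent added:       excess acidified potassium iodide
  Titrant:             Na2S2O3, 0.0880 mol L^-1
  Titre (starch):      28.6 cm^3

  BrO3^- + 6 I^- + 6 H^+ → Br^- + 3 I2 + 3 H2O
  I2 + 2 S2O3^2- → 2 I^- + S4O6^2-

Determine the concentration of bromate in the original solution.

n(S2O3^2-) = 0.0286 × 0.0880 = 2.52 × 10^-3 mol
n(I2) = n(S2O3^2-)/2 = 1.26 × 10^-3 mol
From the 1:3 ratio, n(BrO3^-) in the aliquot = 1/3 × 1.26 × 10^-3 = 4.19 × 10^-4 mol
[BrO3^-]_dilute = 4.19 × 10^-4 / 0.0203 = 0.0207 mol/L
[BrO3^-]_original = 0.0207 × 250.0/25.5 = 0.203 mol/L

0.203 mol/L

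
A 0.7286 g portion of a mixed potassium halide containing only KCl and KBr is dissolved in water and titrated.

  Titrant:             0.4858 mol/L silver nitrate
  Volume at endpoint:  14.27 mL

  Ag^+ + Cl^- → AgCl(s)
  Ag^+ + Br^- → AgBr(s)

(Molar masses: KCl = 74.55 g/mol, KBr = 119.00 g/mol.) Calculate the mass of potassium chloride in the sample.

n(AgNO3) = 0.01427 × 0.4858 = 6.932 × 10^-3 mol
Let x = n(KCl), y = n(KBr).
Titrant: 1x + 1y = 6.932 × 10^-3;  mass: 74.55x + 119.00y = 0.7286
Solving, x = 2.168 × 10^-3 mol, y = 4.765 × 10^-3 mol
mass of KCl = 2.168 × 10^-3 × 74.55 = 0.1616 g

0.1616 g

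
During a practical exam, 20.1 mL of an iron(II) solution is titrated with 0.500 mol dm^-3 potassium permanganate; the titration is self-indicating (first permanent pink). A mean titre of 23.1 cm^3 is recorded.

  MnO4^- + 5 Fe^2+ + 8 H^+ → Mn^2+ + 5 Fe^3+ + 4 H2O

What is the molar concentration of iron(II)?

2.87 mol/L

n(KMnO4) = 0.0231 L × 0.500 mol/L = 0.0116 mol
From the 5:1 mole ratio, n(Fe2+) = 5/1 × 0.0116 = 0.0578 mol
[Fe2+] = 0.0578 mol / 0.0201 L = 2.87 mol/L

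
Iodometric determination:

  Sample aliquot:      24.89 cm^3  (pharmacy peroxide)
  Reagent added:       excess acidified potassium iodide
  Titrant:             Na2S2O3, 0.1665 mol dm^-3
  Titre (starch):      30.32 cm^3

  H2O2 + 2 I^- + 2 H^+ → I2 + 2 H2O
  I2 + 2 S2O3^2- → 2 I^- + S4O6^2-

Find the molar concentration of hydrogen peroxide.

n(S2O3^2-) = 0.03032 × 0.1665 = 5.048 × 10^-3 mol
n(I2) = n(S2O3^2-)/2 = 2.524 × 10^-3 mol
n(H2O2) in the aliquot = 2.524 × 10^-3 mol (1:1 ratio)
[H2O2] = 2.524 × 10^-3 / 0.02489 = 0.1014 mol/L

0.1014 mol/L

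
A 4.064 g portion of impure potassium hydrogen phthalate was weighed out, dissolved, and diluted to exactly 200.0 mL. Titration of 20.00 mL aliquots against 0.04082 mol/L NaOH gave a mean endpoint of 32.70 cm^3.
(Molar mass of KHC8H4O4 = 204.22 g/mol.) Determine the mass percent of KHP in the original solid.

67.08 %

KHC8H4O4 + NaOH → KNaC8H4O4 + H2O
n(NaOH) per titration = 0.03270 × 0.04082 = 1.335 × 10^-3 mol
n(KHC8H4O4) in each aliquot = 1.335 × 10^-3 mol (1:1 ratio)
n(KHC8H4O4) in the whole flask = 1.335 × 10^-3 × 200.0/20.00 = 0.01335 mol
mass of KHC8H4O4 = 0.01335 × 204.22 = 2.726 g
% KHC8H4O4 = 2.726 / 4.064 × 100 = 67.08 %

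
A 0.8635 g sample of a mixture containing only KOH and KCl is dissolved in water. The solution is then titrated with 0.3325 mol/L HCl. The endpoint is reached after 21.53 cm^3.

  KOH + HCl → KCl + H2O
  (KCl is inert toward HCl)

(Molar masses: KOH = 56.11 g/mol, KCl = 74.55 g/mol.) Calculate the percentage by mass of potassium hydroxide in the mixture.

46.52 %

n(HCl) = 0.02153 × 0.3325 = 7.159 × 10^-3 mol
Let x = n(KOH), y = n(KCl).
Titrant: 1x = 7.159 × 10^-3;  mass: 56.11x + 74.55y = 0.8635
Solving, x = 7.159 × 10^-3 mol, y = 6.195 × 10^-3 mol
mass of KOH = 7.159 × 10^-3 × 56.11 = 0.4017 g
% KOH = 0.4017 / 0.8635 × 100 = 46.52 %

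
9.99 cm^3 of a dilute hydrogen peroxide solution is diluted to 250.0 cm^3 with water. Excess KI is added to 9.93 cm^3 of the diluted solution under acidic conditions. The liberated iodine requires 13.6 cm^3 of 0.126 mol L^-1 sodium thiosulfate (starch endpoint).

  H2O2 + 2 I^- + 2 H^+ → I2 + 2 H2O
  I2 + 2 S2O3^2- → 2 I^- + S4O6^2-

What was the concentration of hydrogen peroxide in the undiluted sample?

n(S2O3^2-) = 0.0136 × 0.126 = 1.71 × 10^-3 mol
n(I2) = n(S2O3^2-)/2 = 8.57 × 10^-4 mol
n(H2O2) in the aliquot = 8.57 × 10^-4 mol (1:1 ratio)
[H2O2]_dilute = 8.57 × 10^-4 / 0.00993 = 0.0863 mol/L
[H2O2]_original = 0.0863 × 250.0/9.99 = 2.16 mol/L

2.16 mol/L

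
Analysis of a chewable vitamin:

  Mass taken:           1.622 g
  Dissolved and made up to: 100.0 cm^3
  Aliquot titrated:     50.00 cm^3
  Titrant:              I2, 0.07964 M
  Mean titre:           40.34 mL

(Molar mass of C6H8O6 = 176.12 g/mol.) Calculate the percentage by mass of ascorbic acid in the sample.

69.77 %

C6H8O6 + I2 → C6H6O6 + 2 HI
n(I2) per titration = 0.04034 × 0.07964 = 3.213 × 10^-3 mol
n(C6H8O6) in each aliquot = 3.213 × 10^-3 mol (1:1 ratio)
n(C6H8O6) in the whole flask = 3.213 × 10^-3 × 100.0/50.00 = 6.425 × 10^-3 mol
mass of C6H8O6 = 6.425 × 10^-3 × 176.12 = 1.132 g
% C6H8O6 = 1.132 / 1.622 × 100 = 69.77 %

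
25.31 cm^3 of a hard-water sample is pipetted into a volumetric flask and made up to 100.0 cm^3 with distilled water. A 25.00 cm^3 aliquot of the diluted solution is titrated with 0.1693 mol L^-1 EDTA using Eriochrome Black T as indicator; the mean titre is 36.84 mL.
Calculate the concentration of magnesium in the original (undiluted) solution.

Mg^2+ + EDTA^4- → [Mg(EDTA)]^2-
n(EDTA) = 0.03684 × 0.1693 = 6.237 × 10^-3 mol
n(Mg2+) in the aliquot = 6.237 × 10^-3 mol (1:1 ratio)
[Mg2+]_dilute = 6.237 × 10^-3 / 0.02500 = 0.2495 mol/L
Dilution factor = 100.0 / 25.31 = 3.951
[Mg2+]_stock = 0.2495 × 3.951 = 0.9857 mol/L

0.9857 mol/L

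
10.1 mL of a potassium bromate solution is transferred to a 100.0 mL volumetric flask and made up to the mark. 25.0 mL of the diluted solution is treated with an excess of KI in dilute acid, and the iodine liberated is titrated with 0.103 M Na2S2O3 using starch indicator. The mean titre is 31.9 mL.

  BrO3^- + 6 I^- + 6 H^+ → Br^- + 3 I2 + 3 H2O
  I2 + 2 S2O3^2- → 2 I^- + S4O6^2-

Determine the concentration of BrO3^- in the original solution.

n(S2O3^2-) = 0.0319 × 0.103 = 3.29 × 10^-3 mol
n(I2) = n(S2O3^2-)/2 = 1.64 × 10^-3 mol
From the 1:3 ratio, n(BrO3^-) in the aliquot = 1/3 × 1.64 × 10^-3 = 5.48 × 10^-4 mol
[BrO3^-]_dilute = 5.48 × 10^-4 / 0.0250 = 0.0219 mol/L
[BrO3^-]_original = 0.0219 × 100.0/10.1 = 0.217 mol/L

0.217 M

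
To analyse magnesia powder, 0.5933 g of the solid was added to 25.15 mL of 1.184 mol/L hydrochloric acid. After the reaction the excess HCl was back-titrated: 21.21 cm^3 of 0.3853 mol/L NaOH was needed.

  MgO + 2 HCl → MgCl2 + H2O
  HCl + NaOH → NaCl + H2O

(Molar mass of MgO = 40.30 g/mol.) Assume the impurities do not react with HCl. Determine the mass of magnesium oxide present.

n(HCl) added = 0.02515 × 1.184 = 0.02978 mol
n(NaOH) used in back-titration = 0.02121 × 0.3853 = 8.172 × 10^-3 mol
n(HCl) left over = 8.172 × 10^-3 mol (1:1 ratio)
n(HCl) consumed by analyte = 0.02978 − 8.172 × 10^-3 = 0.02161 mol
From the 1:2 ratio, n(MgO) = 1/2 × 0.02161 = 0.01080 mol
mass of MgO = 0.01080 × 40.30 = 0.4353 g

0.4353 g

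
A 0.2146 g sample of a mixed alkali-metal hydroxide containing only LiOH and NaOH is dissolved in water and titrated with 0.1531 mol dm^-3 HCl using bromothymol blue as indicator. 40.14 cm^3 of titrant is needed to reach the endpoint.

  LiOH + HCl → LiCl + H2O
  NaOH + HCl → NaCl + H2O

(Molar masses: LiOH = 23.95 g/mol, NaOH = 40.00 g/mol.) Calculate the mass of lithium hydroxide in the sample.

n(HCl) = 0.04014 × 0.1531 = 6.145 × 10^-3 mol
Let x = n(LiOH), y = n(NaOH).
Titrant: 1x + 1y = 6.145 × 10^-3;  mass: 23.95x + 40.00y = 0.2146
Solving, x = 1.945 × 10^-3 mol, y = 4.200 × 10^-3 mol
mass of LiOH = 1.945 × 10^-3 × 23.95 = 0.04658 g

0.04658 g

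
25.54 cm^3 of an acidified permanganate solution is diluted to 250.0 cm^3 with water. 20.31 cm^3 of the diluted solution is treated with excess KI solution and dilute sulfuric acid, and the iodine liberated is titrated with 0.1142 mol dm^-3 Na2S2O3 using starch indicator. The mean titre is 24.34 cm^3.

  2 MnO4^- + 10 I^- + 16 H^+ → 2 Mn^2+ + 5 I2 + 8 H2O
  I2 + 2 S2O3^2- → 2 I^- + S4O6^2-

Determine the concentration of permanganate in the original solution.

0.2679 mol/L

n(S2O3^2-) = 0.02434 × 0.1142 = 2.780 × 10^-3 mol
n(I2) = n(S2O3^2-)/2 = 1.390 × 10^-3 mol
From the 2:5 ratio, n(MnO4^-) in the aliquot = 2/5 × 1.390 × 10^-3 = 5.559 × 10^-4 mol
[MnO4^-]_dilute = 5.559 × 10^-4 / 0.02031 = 0.02737 mol/L
[MnO4^-]_original = 0.02737 × 250.0/25.54 = 0.2679 mol/L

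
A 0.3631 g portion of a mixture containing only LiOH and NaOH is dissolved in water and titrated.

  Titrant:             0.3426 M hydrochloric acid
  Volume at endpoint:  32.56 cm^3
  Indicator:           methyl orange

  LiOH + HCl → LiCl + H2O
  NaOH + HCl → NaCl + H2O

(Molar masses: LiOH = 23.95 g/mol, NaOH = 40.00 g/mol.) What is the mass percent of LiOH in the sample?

34.15 %

n(HCl) = 0.03256 × 0.3426 = 0.01116 mol
Let x = n(LiOH), y = n(NaOH).
Titrant: 1x + 1y = 0.01116;  mass: 23.95x + 40.00y = 0.3631
Solving, x = 5.178 × 10^-3 mol, y = 5.977 × 10^-3 mol
mass of LiOH = 5.178 × 10^-3 × 23.95 = 0.1240 g
% LiOH = 0.1240 / 0.3631 × 100 = 34.15 %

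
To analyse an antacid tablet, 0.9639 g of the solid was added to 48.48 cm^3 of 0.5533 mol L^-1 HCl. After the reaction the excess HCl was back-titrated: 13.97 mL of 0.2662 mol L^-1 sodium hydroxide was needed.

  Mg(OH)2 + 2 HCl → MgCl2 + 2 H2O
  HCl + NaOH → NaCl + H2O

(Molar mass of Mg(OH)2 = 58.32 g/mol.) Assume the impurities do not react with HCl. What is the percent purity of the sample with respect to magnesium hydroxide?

69.90 %

n(HCl) added = 0.04848 × 0.5533 = 0.02682 mol
n(NaOH) used in back-titration = 0.01397 × 0.2662 = 3.719 × 10^-3 mol
n(HCl) left over = 3.719 × 10^-3 mol (1:1 ratio)
n(HCl) consumed by analyte = 0.02682 − 3.719 × 10^-3 = 0.02311 mol
From the 1:2 ratio, n(Mg(OH)2) = 1/2 × 0.02311 = 0.01155 mol
mass of Mg(OH)2 = 0.01155 × 58.32 = 0.6737 g
% Mg(OH)2 = 0.6737 / 0.9639 × 100 = 69.90 %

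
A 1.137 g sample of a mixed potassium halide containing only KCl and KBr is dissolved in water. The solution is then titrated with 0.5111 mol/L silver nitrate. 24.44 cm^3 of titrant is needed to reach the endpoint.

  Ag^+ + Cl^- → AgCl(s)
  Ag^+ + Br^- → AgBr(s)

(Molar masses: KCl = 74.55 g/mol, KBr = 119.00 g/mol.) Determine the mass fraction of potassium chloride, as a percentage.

51.55 %

n(AgNO3) = 0.02444 × 0.5111 = 0.01249 mol
Let x = n(KCl), y = n(KBr).
Titrant: 1x + 1y = 0.01249;  mass: 74.55x + 119.00y = 1.137
Solving, x = 7.862 × 10^-3 mol, y = 4.629 × 10^-3 mol
mass of KCl = 7.862 × 10^-3 × 74.55 = 0.5861 g
% KCl = 0.5861 / 1.137 × 100 = 51.55 %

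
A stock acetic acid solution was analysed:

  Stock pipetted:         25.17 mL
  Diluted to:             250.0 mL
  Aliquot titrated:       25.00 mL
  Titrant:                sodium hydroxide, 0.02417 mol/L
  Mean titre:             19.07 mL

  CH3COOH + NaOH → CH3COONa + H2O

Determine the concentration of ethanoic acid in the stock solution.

n(NaOH) = 0.01907 × 0.02417 = 4.609 × 10^-4 mol
n(CH3COOH) in the aliquot = 4.609 × 10^-4 mol (1:1 ratio)
[CH3COOH]_dilute = 4.609 × 10^-4 / 0.02500 = 0.01844 mol/L
Dilution factor = 250.0 / 25.17 = 9.932
[CH3COOH]_stock = 0.01844 × 9.932 = 0.1831 mol/L

0.1831 mol/L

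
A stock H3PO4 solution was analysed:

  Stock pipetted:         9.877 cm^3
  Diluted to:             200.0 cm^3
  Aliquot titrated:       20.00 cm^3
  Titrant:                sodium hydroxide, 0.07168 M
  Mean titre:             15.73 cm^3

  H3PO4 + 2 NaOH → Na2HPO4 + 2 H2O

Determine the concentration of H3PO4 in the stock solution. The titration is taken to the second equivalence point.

n(NaOH) = 0.01573 × 0.07168 = 1.128 × 10^-3 mol
From the 1:2 ratio, n(H3PO4) in the aliquot = 1/2 × 1.128 × 10^-3 = 5.638 × 10^-4 mol
[H3PO4]_dilute = 5.638 × 10^-4 / 0.02000 = 0.02819 mol/L
Dilution factor = 200.0 / 9.877 = 20.25
[H3PO4]_stock = 0.02819 × 20.25 = 0.5708 mol/L

0.5708 M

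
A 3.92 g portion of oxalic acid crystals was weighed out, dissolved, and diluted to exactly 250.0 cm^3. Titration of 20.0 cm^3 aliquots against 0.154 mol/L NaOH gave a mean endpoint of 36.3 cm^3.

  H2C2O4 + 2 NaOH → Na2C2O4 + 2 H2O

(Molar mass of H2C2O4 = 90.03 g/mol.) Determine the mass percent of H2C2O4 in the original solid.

n(NaOH) per titration = 0.0363 × 0.154 = 5.59 × 10^-3 mol
From the 1:2 ratio, n(H2C2O4) in each aliquot = 1/2 × 5.59 × 10^-3 = 2.80 × 10^-3 mol
n(H2C2O4) in the whole flask = 2.80 × 10^-3 × 250.0/20.0 = 0.0349 mol
mass of H2C2O4 = 0.0349 × 90.03 = 3.15 g
% H2C2O4 = 3.15 / 3.92 × 100 = 80.2 %

80.2 %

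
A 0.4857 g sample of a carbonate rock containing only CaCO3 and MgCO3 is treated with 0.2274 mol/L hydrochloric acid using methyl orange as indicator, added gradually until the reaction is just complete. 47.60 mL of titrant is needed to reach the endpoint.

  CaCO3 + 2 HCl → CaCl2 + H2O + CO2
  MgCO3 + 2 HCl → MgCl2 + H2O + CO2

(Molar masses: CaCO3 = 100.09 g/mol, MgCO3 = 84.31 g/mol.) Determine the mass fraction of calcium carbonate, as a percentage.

38.40 %

n(HCl) = 0.04760 × 0.2274 = 0.01082 mol
Let x = n(CaCO3), y = n(MgCO3).
Titrant: 2x + 2y = 0.01082;  mass: 100.09x + 84.31y = 0.4857
Solving, x = 1.863 × 10^-3 mol, y = 3.549 × 10^-3 mol
mass of CaCO3 = 1.863 × 10^-3 × 100.09 = 0.1865 g
% CaCO3 = 0.1865 / 0.4857 × 100 = 38.40 %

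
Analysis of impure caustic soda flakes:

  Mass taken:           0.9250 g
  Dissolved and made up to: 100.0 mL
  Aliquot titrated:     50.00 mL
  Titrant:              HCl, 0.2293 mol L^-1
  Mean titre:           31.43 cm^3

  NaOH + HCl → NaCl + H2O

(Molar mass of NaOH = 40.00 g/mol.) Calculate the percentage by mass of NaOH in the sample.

n(HCl) per titration = 0.03143 × 0.2293 = 7.207 × 10^-3 mol
n(NaOH) in each aliquot = 7.207 × 10^-3 mol (1:1 ratio)
n(NaOH) in the whole flask = 7.207 × 10^-3 × 100.0/50.00 = 0.01441 mol
mass of NaOH = 0.01441 × 40.00 = 0.5766 g
% NaOH = 0.5766 / 0.9250 × 100 = 62.33 %

62.33 %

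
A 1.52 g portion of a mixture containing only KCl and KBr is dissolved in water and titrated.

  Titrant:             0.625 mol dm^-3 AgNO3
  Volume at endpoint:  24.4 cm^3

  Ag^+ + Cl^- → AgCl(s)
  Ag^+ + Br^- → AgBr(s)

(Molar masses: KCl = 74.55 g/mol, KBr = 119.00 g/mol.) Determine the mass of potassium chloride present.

0.494 g

n(AgNO3) = 0.0244 × 0.625 = 0.0152 mol
Let x = n(KCl), y = n(KBr).
Titrant: 1x + 1y = 0.0152;  mass: 74.55x + 119.00y = 1.52
Solving, x = 6.63 × 10^-3 mol, y = 8.62 × 10^-3 mol
mass of KCl = 6.63 × 10^-3 × 74.55 = 0.494 g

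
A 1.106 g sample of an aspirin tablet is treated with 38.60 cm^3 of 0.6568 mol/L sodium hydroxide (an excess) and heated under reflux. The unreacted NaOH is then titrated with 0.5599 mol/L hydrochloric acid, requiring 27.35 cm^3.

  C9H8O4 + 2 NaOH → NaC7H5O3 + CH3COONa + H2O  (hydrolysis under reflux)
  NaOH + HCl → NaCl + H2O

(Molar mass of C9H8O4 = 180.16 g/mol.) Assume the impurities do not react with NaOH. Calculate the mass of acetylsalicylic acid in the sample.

n(NaOH) added = 0.03860 × 0.6568 = 0.02535 mol
n(HCl) used in back-titration = 0.02735 × 0.5599 = 0.01531 mol
n(NaOH) left over = 0.01531 mol (1:1 ratio)
n(NaOH) consumed by analyte = 0.02535 − 0.01531 = 0.01004 mol
From the 1:2 ratio, n(C9H8O4) = 1/2 × 0.01004 = 5.020 × 10^-3 mol
mass of C9H8O4 = 5.020 × 10^-3 × 180.16 = 0.9043 g

0.9043 g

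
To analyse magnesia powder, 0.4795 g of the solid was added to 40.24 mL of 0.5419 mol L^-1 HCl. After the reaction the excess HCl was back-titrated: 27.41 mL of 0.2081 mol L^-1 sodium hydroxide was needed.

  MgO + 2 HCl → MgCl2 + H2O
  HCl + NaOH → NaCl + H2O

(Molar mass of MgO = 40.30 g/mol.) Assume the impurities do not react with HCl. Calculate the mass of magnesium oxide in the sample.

n(HCl) added = 0.04024 × 0.5419 = 0.02181 mol
n(NaOH) used in back-titration = 0.02741 × 0.2081 = 5.704 × 10^-3 mol
n(HCl) left over = 5.704 × 10^-3 mol (1:1 ratio)
n(HCl) consumed by analyte = 0.02181 − 5.704 × 10^-3 = 0.01610 mol
From the 1:2 ratio, n(MgO) = 1/2 × 0.01610 = 8.051 × 10^-3 mol
mass of MgO = 8.051 × 10^-3 × 40.30 = 0.3245 g

0.3245 g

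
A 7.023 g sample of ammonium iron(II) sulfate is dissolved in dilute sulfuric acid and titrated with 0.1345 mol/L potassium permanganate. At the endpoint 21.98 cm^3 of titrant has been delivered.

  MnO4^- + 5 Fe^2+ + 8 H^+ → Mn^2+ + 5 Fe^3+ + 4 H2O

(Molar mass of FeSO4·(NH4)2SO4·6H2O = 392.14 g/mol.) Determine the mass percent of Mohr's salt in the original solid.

82.54 %

n(KMnO4) = 0.02198 L × 0.1345 mol/L = 2.956 × 10^-3 mol
From the 5:1 ratio, n(FeSO4·(NH4)2SO4·6H2O) = 5/1 × 2.956 × 10^-3 = 0.01478 mol
mass of FeSO4·(NH4)2SO4·6H2O = 0.01478 × 392.14 g/mol = 5.796 g
% FeSO4·(NH4)2SO4·6H2O = 5.796 / 7.023 × 100 = 82.54 %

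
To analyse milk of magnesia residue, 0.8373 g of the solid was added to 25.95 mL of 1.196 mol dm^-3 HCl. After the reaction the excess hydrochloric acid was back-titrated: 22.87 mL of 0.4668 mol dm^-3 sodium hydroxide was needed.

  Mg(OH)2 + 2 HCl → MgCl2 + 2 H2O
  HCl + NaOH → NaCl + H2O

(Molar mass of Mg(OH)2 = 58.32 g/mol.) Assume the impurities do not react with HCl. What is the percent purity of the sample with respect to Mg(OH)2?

n(HCl) added = 0.02595 × 1.196 = 0.03104 mol
n(NaOH) used in back-titration = 0.02287 × 0.4668 = 0.01068 mol
n(HCl) left over = 0.01068 mol (1:1 ratio)
n(HCl) consumed by analyte = 0.03104 − 0.01068 = 0.02036 mol
From the 1:2 ratio, n(Mg(OH)2) = 1/2 × 0.02036 = 0.01018 mol
mass of Mg(OH)2 = 0.01018 × 58.32 = 0.5937 g
% Mg(OH)2 = 0.5937 / 0.8373 × 100 = 70.91 %

70.91 %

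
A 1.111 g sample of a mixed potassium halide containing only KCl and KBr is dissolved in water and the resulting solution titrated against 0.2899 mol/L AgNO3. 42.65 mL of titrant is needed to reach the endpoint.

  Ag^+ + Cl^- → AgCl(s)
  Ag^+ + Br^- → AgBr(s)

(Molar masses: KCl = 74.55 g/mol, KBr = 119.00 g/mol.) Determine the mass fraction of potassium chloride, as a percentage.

n(AgNO3) = 0.04265 × 0.2899 = 0.01236 mol
Let x = n(KCl), y = n(KBr).
Titrant: 1x + 1y = 0.01236;  mass: 74.55x + 119.00y = 1.111
Solving, x = 8.107 × 10^-3 mol, y = 4.258 × 10^-3 mol
mass of KCl = 8.107 × 10^-3 × 74.55 = 0.6044 g
% KCl = 0.6044 / 1.111 × 100 = 54.40 %

54.40 %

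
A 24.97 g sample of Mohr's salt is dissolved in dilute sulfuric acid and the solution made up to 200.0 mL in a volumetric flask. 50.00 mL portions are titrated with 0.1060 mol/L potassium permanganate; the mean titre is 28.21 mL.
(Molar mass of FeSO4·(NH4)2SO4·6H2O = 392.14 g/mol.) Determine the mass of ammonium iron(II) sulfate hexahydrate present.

23.45 g

MnO4^- + 5 Fe^2+ + 8 H^+ → Mn^2+ + 5 Fe^3+ + 4 H2O
n(KMnO4) per titration = 0.02821 × 0.1060 = 2.990 × 10^-3 mol
From the 5:1 ratio, n(FeSO4·(NH4)2SO4·6H2O) in each aliquot = 5/1 × 2.990 × 10^-3 = 0.01495 mol
n(FeSO4·(NH4)2SO4·6H2O) in the whole flask = 0.01495 × 200.0/50.00 = 0.05981 mol
mass of FeSO4·(NH4)2SO4·6H2O = 0.05981 × 392.14 = 23.45 g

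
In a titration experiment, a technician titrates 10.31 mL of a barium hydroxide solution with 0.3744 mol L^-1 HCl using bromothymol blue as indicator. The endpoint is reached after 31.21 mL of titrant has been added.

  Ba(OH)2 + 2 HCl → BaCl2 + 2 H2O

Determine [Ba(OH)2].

n(HCl) = 0.03121 L × 0.3744 mol/L = 0.01169 mol
From the 1:2 mole ratio, n(Ba(OH)2) = 1/2 × 0.01169 = 5.843 × 10^-3 mol
[Ba(OH)2] = 5.843 × 10^-3 mol / 0.01031 L = 0.5667 mol/L

0.5667 mol/L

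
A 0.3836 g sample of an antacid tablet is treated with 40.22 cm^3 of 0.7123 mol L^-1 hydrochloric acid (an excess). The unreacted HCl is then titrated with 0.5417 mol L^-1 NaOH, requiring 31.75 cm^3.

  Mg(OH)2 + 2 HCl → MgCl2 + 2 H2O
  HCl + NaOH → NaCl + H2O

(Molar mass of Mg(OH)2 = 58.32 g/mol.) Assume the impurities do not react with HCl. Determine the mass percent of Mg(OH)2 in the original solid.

n(HCl) added = 0.04022 × 0.7123 = 0.02865 mol
n(NaOH) used in back-titration = 0.03175 × 0.5417 = 0.01720 mol
n(HCl) left over = 0.01720 mol (1:1 ratio)
n(HCl) consumed by analyte = 0.02865 − 0.01720 = 0.01145 mol
From the 1:2 ratio, n(Mg(OH)2) = 1/2 × 0.01145 = 5.725 × 10^-3 mol
mass of Mg(OH)2 = 5.725 × 10^-3 × 58.32 = 0.3339 g
% Mg(OH)2 = 0.3339 / 0.3836 × 100 = 87.04 %

87.04 %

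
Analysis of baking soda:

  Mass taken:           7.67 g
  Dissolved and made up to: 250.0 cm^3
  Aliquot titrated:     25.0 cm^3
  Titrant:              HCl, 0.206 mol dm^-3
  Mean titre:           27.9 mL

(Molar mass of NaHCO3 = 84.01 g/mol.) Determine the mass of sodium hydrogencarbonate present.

NaHCO3 + HCl → NaCl + H2O + CO2
n(HCl) per titration = 0.0279 × 0.206 = 5.75 × 10^-3 mol
n(NaHCO3) in each aliquot = 5.75 × 10^-3 mol (1:1 ratio)
n(NaHCO3) in the whole flask = 5.75 × 10^-3 × 250.0/25.0 = 0.0575 mol
mass of NaHCO3 = 0.0575 × 84.01 = 4.83 g

4.83 g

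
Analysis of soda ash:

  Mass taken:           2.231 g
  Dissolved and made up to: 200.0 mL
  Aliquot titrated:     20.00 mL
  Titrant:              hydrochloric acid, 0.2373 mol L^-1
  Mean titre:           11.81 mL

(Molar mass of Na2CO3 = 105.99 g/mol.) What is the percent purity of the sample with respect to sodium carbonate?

Na2CO3 + 2 HCl → 2 NaCl + H2O + CO2
n(HCl) per titration = 0.01181 × 0.2373 = 2.803 × 10^-3 mol
From the 1:2 ratio, n(Na2CO3) in each aliquot = 1/2 × 2.803 × 10^-3 = 1.401 × 10^-3 mol
n(Na2CO3) in the whole flask = 1.401 × 10^-3 × 200.0/20.00 = 0.01401 mol
mass of Na2CO3 = 0.01401 × 105.99 = 1.485 g
% Na2CO3 = 1.485 / 2.231 × 100 = 66.57 %

66.57 %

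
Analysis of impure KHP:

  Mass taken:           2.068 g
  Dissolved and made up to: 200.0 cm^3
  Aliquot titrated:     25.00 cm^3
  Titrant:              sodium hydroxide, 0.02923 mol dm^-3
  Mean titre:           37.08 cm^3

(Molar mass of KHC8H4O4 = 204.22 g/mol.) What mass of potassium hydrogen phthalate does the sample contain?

KHC8H4O4 + NaOH → KNaC8H4O4 + H2O
n(NaOH) per titration = 0.03708 × 0.02923 = 1.084 × 10^-3 mol
n(KHC8H4O4) in each aliquot = 1.084 × 10^-3 mol (1:1 ratio)
n(KHC8H4O4) in the whole flask = 1.084 × 10^-3 × 200.0/25.00 = 8.671 × 10^-3 mol
mass of KHC8H4O4 = 8.671 × 10^-3 × 204.22 = 1.771 g

1.771 g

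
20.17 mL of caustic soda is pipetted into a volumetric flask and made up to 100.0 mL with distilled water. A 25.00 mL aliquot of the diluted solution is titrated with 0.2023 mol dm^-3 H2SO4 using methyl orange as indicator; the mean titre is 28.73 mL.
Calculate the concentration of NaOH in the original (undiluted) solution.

2 NaOH + H2SO4 → Na2SO4 + 2 H2O
n(H2SO4) = 0.02873 × 0.2023 = 5.812 × 10^-3 mol
From the 2:1 ratio, n(NaOH) in the aliquot = 2/1 × 5.812 × 10^-3 = 0.01162 mol
[NaOH]_dilute = 0.01162 / 0.02500 = 0.4650 mol/L
Dilution factor = 100.0 / 20.17 = 4.958
[NaOH]_stock = 0.4650 × 4.958 = 2.305 mol/L

2.305 mol/L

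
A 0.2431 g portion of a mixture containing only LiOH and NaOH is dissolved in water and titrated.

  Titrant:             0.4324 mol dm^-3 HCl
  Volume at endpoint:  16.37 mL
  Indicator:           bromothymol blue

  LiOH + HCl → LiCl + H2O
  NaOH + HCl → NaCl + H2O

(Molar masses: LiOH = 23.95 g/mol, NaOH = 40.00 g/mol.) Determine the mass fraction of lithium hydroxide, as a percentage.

n(HCl) = 0.01637 × 0.4324 = 7.078 × 10^-3 mol
Let x = n(LiOH), y = n(NaOH).
Titrant: 1x + 1y = 7.078 × 10^-3;  mass: 23.95x + 40.00y = 0.2431
Solving, x = 2.494 × 10^-3 mol, y = 4.584 × 10^-3 mol
mass of LiOH = 2.494 × 10^-3 × 23.95 = 0.05974 g
% LiOH = 0.05974 / 0.2431 × 100 = 24.57 %

24.57 %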